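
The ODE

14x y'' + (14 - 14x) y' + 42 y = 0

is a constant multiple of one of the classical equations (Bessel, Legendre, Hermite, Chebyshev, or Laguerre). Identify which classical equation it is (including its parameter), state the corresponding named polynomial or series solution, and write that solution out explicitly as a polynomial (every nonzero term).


All three coefficients share the factor 14; dividing through by 14 gives  x y'' + (1 - x) y' + 3 y = 0.
This matches the Laguerre equation x y'' + (1 - x) y' + n y = 0 with n = 3; the polynomial solution is L_3(x).
With y = sum_k a_k x^k, matching x^k gives (k+1)k a_{k+1} + (k+1) a_{k+1} - k a_k + n a_k = 0, i.e. (k+1)^2 a_{k+1} = (k - n) a_k = (k - 3) a_k. The right side vanishes at k = 3, so the series terminates at degree 3.
Standard normalization L_n(0) = 1 gives a_0 = 1. Work upward with a_{k+1} = (k - 3) a_k / (k+1)^2:
  a_1 = (0 - 3)(1) / 1^2 = -3/1 = -3
  a_2 = (1 - 3)(-3) / 2^2 = 6/4 = 3/2
  a_3 = (2 - 3)(3/2) / 3^2 = (-3/2)/9 = -1/6
Hence L_3(x) = -x^3/6 + 3 x^2/2 - 3 x + 1.

L_3(x); series = -x^3/6 + 3 x^2/2 - 3 x + 1


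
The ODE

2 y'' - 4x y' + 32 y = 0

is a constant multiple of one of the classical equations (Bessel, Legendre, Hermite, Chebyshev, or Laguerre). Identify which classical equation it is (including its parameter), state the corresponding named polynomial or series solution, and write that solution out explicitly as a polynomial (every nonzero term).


All three coefficients share the factor 2; dividing through by 2 gives  y'' - 2x y' + 16 y = 0.
This matches the Hermite equation y'' - 2x y' + 2n y = 0 with 2n = 16, so n = 8; the polynomial solution is H_8(x).
With y = sum_k a_k x^k, matching x^k gives (k+2)(k+1) a_{k+2} = 2(k - n) a_k = 2(k - 8) a_k. The right side vanishes at k = 8, so the series with the parity of 8 terminates at degree 8.
Standard normalization: leading coefficient of H_n is 2^n, so a_8 = 2^8 = 256. Work downward with a_k = (k+1)(k+2) a_{k+2} / (2(k - n)):
  a_6 = (7)(8)(256) / (2(6 - 8)) = 14336/(-4) = -3584
  a_4 = (5)(6)(-3584) / (2(4 - 8)) = -107520/(-8) = 13440
  a_2 = (3)(4)(13440) / (2(2 - 8)) = 161280/(-12) = -13440
  a_0 = (1)(2)(-13440) / (2(0 - 8)) = -26880/(-16) = 1680
Hence H_8(x) = 256 x^8 - 3584 x^6 + 13440 x^4 - 13440 x^2 + 1680.

H_8(x); series = 256 x^8 - 3584 x^6 + 13440 x^4 - 13440 x^2 + 1680


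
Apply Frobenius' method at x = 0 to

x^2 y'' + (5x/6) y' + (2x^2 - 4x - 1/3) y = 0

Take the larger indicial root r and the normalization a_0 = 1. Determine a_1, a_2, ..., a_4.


Write in Frobenius form y'' + (p(x)/x) y' + (q(x)/x^2) y = 0:
  p(x) = 5/6,  q(x) = 2x^2 - 4x - 1/3.
Indicial equation: r(r-1) + (5/6) r + (-1/3) = 0 -> roots r_1 = 2/3, r_2 = -1/2.
Take r = r_1 = 2/3. Let y(x) = x^r sum_{n>=0} a_n x^n with a_0 = 1.
Substitute y = x^r sum a_n x^n and match x^{r+n}. The recurrence is
  D(n) a_n - 4 a_{n-1} + 2 a_{n-2} = 0,  where D(n) = (r+n)(r+n-1) + (5/6)(r+n) + (-1/3).
  a_n = [4 a_{n-1} - 2 a_{n-2}] / D(n).
Since the indicial polynomial factors as (r - r_1)(r - r_2), D(n) = (r_1 + n - r_1)(r_1 + n - r_2) = n(n + 7/6).
Evaluating step by step (a_0 = 1):
  n = 1: D(1) = 1(1 + 7/6) = 13/6; numerator = 4(1) = 4; a_1 = (4)/(13/6) = 24/13
  n = 2: D(2) = 2(2 + 7/6) = 19/3; numerator = 4(24/13) - 2(1) = 70/13; a_2 = (70/13)/(19/3) = 210/247
  n = 3: D(3) = 3(3 + 7/6) = 25/2; numerator = 4(210/247) - 2(24/13) = -72/247; a_3 = (-72/247)/(25/2) = -144/6175
  n = 4: D(4) = 4(4 + 7/6) = 62/3; numerator = 4(-144/6175) - 2(210/247) = -852/475; a_4 = (-852/475)/(62/3) = -1278/14725

r = 2/3; a_0 = 1; a_1 = 24/13; a_2 = 210/247; a_3 = -144/6175; a_4 = -1278/14725


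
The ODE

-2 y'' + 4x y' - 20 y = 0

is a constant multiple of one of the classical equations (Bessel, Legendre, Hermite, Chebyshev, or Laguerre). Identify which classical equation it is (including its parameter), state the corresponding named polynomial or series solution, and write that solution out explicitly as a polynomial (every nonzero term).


All three coefficients share the factor -2; dividing through by -2 gives  y'' - 2x y' + 10 y = 0.
This matches the Hermite equation y'' - 2x y' + 2n y = 0 with 2n = 10, so n = 5; the polynomial solution is H_5(x).
With y = sum_k a_k x^k, matching x^k gives (k+2)(k+1) a_{k+2} = 2(k - n) a_k = 2(k - 5) a_k. The right side vanishes at k = 5, so the series with the parity of 5 terminates at degree 5.
Standard normalization: leading coefficient of H_n is 2^n, so a_5 = 2^5 = 32. Work downward with a_k = (k+1)(k+2) a_{k+2} / (2(k - n)):
  a_3 = (4)(5)(32) / (2(3 - 5)) = 640/(-4) = -160
  a_1 = (2)(3)(-160) / (2(1 - 5)) = -960/(-8) = 120
Hence H_5(x) = 32 x^5 - 160 x^3 + 120 x.

H_5(x); series = 32 x^5 - 160 x^3 + 120 x


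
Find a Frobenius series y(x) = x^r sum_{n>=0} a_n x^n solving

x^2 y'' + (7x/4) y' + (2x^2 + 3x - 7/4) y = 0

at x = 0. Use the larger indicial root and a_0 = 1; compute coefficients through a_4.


Write in Frobenius form y'' + (p(x)/x) y' + (q(x)/x^2) y = 0:
  p(x) = 7/4,  q(x) = 2x^2 + 3x - 7/4.
Indicial equation: r(r-1) + (7/4) r + (-7/4) = 0 -> roots r_1 = 1, r_2 = -7/4.
Take r = r_1 = 1. Let y(x) = x^r sum_{n>=0} a_n x^n with a_0 = 1.
Substitute y = x^r sum a_n x^n and match x^{r+n}. The recurrence is
  D(n) a_n + 3 a_{n-1} + 2 a_{n-2} = 0,  where D(n) = (r+n)(r+n-1) + (7/4)(r+n) + (-7/4).
  a_n = [-3 a_{n-1} - 2 a_{n-2}] / D(n).
Since the indicial polynomial factors as (r - r_1)(r - r_2), D(n) = (r_1 + n - r_1)(r_1 + n - r_2) = n(n + 11/4).
Evaluating step by step (a_0 = 1):
  n = 1: D(1) = 1(1 + 11/4) = 15/4; numerator = -3(1) = -3; a_1 = (-3)/(15/4) = -4/5
  n = 2: D(2) = 2(2 + 11/4) = 19/2; numerator = -3(-4/5) - 2(1) = 2/5; a_2 = (2/5)/(19/2) = 4/95
  n = 3: D(3) = 3(3 + 11/4) = 69/4; numerator = -3(4/95) - 2(-4/5) = 28/19; a_3 = (28/19)/(69/4) = 112/1311
  n = 4: D(4) = 4(4 + 11/4) = 27; numerator = -3(112/1311) - 2(4/95) = -744/2185; a_4 = (-744/2185)/(27) = -248/19665

r = 1; a_0 = 1; a_1 = -4/5; a_2 = 4/95; a_3 = 112/1311; a_4 = -248/19665


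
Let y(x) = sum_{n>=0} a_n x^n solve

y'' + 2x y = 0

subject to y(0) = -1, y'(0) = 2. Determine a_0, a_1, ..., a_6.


Ansatz: y(x) = sum_{n>=0} a_n x^n, so y'(x) = sum_{n>=1} n a_n x^(n-1) and y''(x) = sum_{n>=2} n(n-1) a_n x^(n-2).
Substitute into P(x) y'' + Q(x) y' + R(x) y = 0 with P(x) = 1, Q(x) = 0, R(x) = 2x, and match powers of x.
Initial conditions: a_0 = -1, a_1 = 2.
Setting the coefficient of each power of x to zero and solving order by order (substituting the coefficients already found):
  x^0: 2 a_2 = 0  ->  a_2 = 0
  x^1: 6 a_3 + 2 a_0 = 0  ->  6 a_3 = -2 a_0 = 2  ->  a_3 = 1/3
  x^2: 12 a_4 + 2 a_1 = 0  ->  12 a_4 = -2 a_1 = -4  ->  a_4 = -1/3
  x^3: 20 a_5 + 2 a_2 = 0  ->  20 a_5 = -2 a_2 = 0  ->  a_5 = 0
  x^4: 30 a_6 + 2 a_3 = 0  ->  30 a_6 = -2 a_3 = -2/3  ->  a_6 = -1/45
Truncated series: y(x) = -1 + 2 x + (1/3) x^3 - (1/3) x^4 - (1/45) x^6 + O(x^7).

a_0 = -1; a_1 = 2; a_2 = 0; a_3 = 1/3; a_4 = -1/3; a_5 = 0; a_6 = -1/45


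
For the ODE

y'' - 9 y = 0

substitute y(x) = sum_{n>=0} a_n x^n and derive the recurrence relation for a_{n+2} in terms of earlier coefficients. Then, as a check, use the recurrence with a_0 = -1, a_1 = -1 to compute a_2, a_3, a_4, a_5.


Substitute y = sum_n a_n x^n into y'' + (const) y = 0.
y''(x) = sum_{n>=0} (n+2)(n+1) a_{n+2} x^n.
The ODE becomes sum_n [(n+2)(n+1) a_{n+2} - 9 a_n] x^n = 0.
Setting each coefficient to zero gives the recurrence:
  (n+2)(n+1) a_{n+2} - 9 a_n = 0,
  a_{n+2} = 9 / ((n+1)(n+2)) a_n.

Check with a_0 = -1, a_1 = -1 (apply the recurrence for n = 0, 1, 2, 3): a_0 = -1, a_1 = -1, a_2 = -9/2, a_3 = -3/2, a_4 = -27/8, a_5 = -27/40.

a_{n+2} = 9/((n+1)(n+2)) * a_n; check: a_0 = -1, a_1 = -1, a_2 = -9/2, a_3 = -3/2, a_4 = -27/8, a_5 = -27/40


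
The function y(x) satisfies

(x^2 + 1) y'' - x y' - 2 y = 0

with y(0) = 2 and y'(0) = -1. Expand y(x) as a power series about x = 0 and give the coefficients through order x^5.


Ansatz: y(x) = sum_{n>=0} a_n x^n, so y'(x) = sum_{n>=1} n a_n x^(n-1) and y''(x) = sum_{n>=2} n(n-1) a_n x^(n-2).
Substitute into P(x) y'' + Q(x) y' + R(x) y = 0 with P(x) = x^2 + 1, Q(x) = -x, R(x) = -2, and match powers of x.
Initial conditions: a_0 = 2, a_1 = -1.
Setting the coefficient of each power of x to zero and solving order by order (substituting the coefficients already found):
  x^0: 2 a_2 - 2 a_0 = 0  ->  2 a_2 = 2 a_0 = 4  ->  a_2 = 2
  x^1: 6 a_3 - 3 a_1 = 0  ->  6 a_3 = 3 a_1 = -3  ->  a_3 = -1/2
  x^2: 12 a_4 - 2 a_2 = 0  ->  12 a_4 = 2 a_2 = 4  ->  a_4 = 1/3
  x^3: 20 a_5 + a_3 = 0  ->  20 a_5 = -a_3 = 1/2  ->  a_5 = 1/40
Truncated series: y(x) = 2 - x + 2 x^2 - (1/2) x^3 + (1/3) x^4 + (1/40) x^5 + O(x^6).

a_0 = 2; a_1 = -1; a_2 = 2; a_3 = -1/2; a_4 = 1/3; a_5 = 1/40


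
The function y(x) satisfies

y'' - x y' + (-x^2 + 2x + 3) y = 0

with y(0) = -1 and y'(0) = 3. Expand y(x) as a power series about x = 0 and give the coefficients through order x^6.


Ansatz: y(x) = sum_{n>=0} a_n x^n, so y'(x) = sum_{n>=1} n a_n x^(n-1) and y''(x) = sum_{n>=2} n(n-1) a_n x^(n-2).
Substitute into P(x) y'' + Q(x) y' + R(x) y = 0 with P(x) = 1, Q(x) = -x, R(x) = -x^2 + 2x + 3, and match powers of x.
Initial conditions: a_0 = -1, a_1 = 3.
Setting the coefficient of each power of x to zero and solving order by order (substituting the coefficients already found):
  x^0: 2 a_2 + 3 a_0 = 0  ->  2 a_2 = -3 a_0 = 3  ->  a_2 = 3/2
  x^1: 6 a_3 + 2 a_1 + 2 a_0 = 0  ->  6 a_3 = -2 a_1 - 2 a_0 = -4  ->  a_3 = -2/3
  x^2: 12 a_4 + a_2 + 2 a_1 - a_0 = 0  ->  12 a_4 = -a_2 - 2 a_1 + a_0 = -17/2  ->  a_4 = -17/24
  x^3: 20 a_5 + 2 a_2 - a_1 = 0  ->  20 a_5 = -2 a_2 + a_1 = 0  ->  a_5 = 0
  x^4: 30 a_6 - a_4 + 2 a_3 - a_2 = 0  ->  30 a_6 = a_4 - 2 a_3 + a_2 = 17/8  ->  a_6 = 17/240
Truncated series: y(x) = -1 + 3 x + (3/2) x^2 - (2/3) x^3 - (17/24) x^4 + (17/240) x^6 + O(x^7).

a_0 = -1; a_1 = 3; a_2 = 3/2; a_3 = -2/3; a_4 = -17/24; a_5 = 0; a_6 = 17/240


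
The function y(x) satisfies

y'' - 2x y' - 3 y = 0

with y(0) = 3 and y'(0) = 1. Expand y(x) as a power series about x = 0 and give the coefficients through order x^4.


Ansatz: y(x) = sum_{n>=0} a_n x^n, so y'(x) = sum_{n>=1} n a_n x^(n-1) and y''(x) = sum_{n>=2} n(n-1) a_n x^(n-2).
Substitute into P(x) y'' + Q(x) y' + R(x) y = 0 with P(x) = 1, Q(x) = -2x, R(x) = -3, and match powers of x.
Initial conditions: a_0 = 3, a_1 = 1.
Setting the coefficient of each power of x to zero and solving order by order (substituting the coefficients already found):
  x^0: 2 a_2 - 3 a_0 = 0  ->  2 a_2 = 3 a_0 = 9  ->  a_2 = 9/2
  x^1: 6 a_3 - 5 a_1 = 0  ->  6 a_3 = 5 a_1 = 5  ->  a_3 = 5/6
  x^2: 12 a_4 - 7 a_2 = 0  ->  12 a_4 = 7 a_2 = 63/2  ->  a_4 = 21/8
Truncated series: y(x) = 3 + x + (9/2) x^2 + (5/6) x^3 + (21/8) x^4 + O(x^5).

a_0 = 3; a_1 = 1; a_2 = 9/2; a_3 = 5/6; a_4 = 21/8


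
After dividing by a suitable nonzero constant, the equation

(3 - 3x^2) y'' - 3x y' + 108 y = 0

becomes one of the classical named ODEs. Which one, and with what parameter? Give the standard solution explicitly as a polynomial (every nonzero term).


All three coefficients share the factor 3; dividing through by 3 gives  (1 - x^2) y'' - x y' + 36 y = 0.
This matches the Chebyshev equation (1 - x^2) y'' - x y' + n^2 y = 0 (note the -x y' term, not -2x y') with n^2 = 36, so n = 6; the polynomial solution is T_6(x).
With y = sum_k a_k x^k, matching x^k gives (k+2)(k+1) a_{k+2} = (k^2 - n^2) a_k = (k - 6)(k + 6) a_k. The right side vanishes at k = 6, so the series with the parity of 6 terminates at degree 6.
Standard normalization: leading coefficient of T_n is 2^(n-1), so a_6 = 2^5 = 32. Work downward with a_k = (k+1)(k+2) a_{k+2} / ((k - 6)(k + 6)):
  a_4 = (5)(6)(32) / ((4 - 6)(4 + 6)) = 960/(-20) = -48
  a_2 = (3)(4)(-48) / ((2 - 6)(2 + 6)) = -576/(-32) = 18
  a_0 = (1)(2)(18) / ((0 - 6)(0 + 6)) = 36/(-36) = -1
Hence T_6(x) = 32 x^6 - 48 x^4 + 18 x^2 - 1.

T_6(x); series = 32 x^6 - 48 x^4 + 18 x^2 - 1


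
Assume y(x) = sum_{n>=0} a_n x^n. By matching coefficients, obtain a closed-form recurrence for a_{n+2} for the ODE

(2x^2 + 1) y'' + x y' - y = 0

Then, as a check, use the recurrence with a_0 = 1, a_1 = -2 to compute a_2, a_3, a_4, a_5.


Substitute y = sum_n a_n x^n.
(1 + 2 x^2) y'' contributes (n+2)(n+1) a_{n+2} + 2 n(n-1) a_n at x^n.
x y'(x) contributes n a_n at x^n.
-y(x) contributes -1 a_n at x^n.
Matching x^n: (n+2)(n+1) a_{n+2} + (2 n(n-1) + n - 1) a_n = 0.
Thus a_{n+2} = (-2 n(n-1) - n + 1) / ((n+1)(n+2)) * a_n.

Check with a_0 = 1, a_1 = -2 (apply the recurrence for n = 0, 1, 2, 3): a_0 = 1, a_1 = -2, a_2 = 1/2, a_3 = 0, a_4 = -5/24, a_5 = 0.

a_(n+2) = (-2 n(n-1) - n + 1) / ((n+1)(n+2)) * a_n; check: a_0 = 1, a_1 = -2, a_2 = 1/2, a_3 = 0, a_4 = -5/24, a_5 = 0


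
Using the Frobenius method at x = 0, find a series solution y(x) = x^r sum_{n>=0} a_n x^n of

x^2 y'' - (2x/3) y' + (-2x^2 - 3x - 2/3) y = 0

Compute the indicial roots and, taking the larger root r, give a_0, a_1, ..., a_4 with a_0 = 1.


Write in Frobenius form y'' + (p(x)/x) y' + (q(x)/x^2) y = 0:
  p(x) = -2/3,  q(x) = -2x^2 - 3x - 2/3.
Indicial equation: r(r-1) + (-2/3) r + (-2/3) = 0 -> roots r_1 = 2, r_2 = -1/3.
Take r = r_1 = 2. Let y(x) = x^r sum_{n>=0} a_n x^n with a_0 = 1.
Substitute y = x^r sum a_n x^n and match x^{r+n}. The recurrence is
  D(n) a_n - 3 a_{n-1} - 2 a_{n-2} = 0,  where D(n) = (r+n)(r+n-1) + (-2/3)(r+n) + (-2/3).
  a_n = [3 a_{n-1} + 2 a_{n-2}] / D(n).
Since the indicial polynomial factors as (r - r_1)(r - r_2), D(n) = (r_1 + n - r_1)(r_1 + n - r_2) = n(n + 7/3).
Evaluating step by step (a_0 = 1):
  n = 1: D(1) = 1(1 + 7/3) = 10/3; numerator = 3(1) = 3; a_1 = (3)/(10/3) = 9/10
  n = 2: D(2) = 2(2 + 7/3) = 26/3; numerator = 3(9/10) + 2(1) = 47/10; a_2 = (47/10)/(26/3) = 141/260
  n = 3: D(3) = 3(3 + 7/3) = 16; numerator = 3(141/260) + 2(9/10) = 891/260; a_3 = (891/260)/(16) = 891/4160
  n = 4: D(4) = 4(4 + 7/3) = 76/3; numerator = 3(891/4160) + 2(141/260) = 1437/832; a_4 = (1437/832)/(76/3) = 4311/63232

r = 2; a_0 = 1; a_1 = 9/10; a_2 = 141/260; a_3 = 891/4160; a_4 = 4311/63232


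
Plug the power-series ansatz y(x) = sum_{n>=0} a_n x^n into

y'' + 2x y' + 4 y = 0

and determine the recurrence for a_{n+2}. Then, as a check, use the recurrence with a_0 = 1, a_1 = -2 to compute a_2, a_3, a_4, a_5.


Substitute y = sum_n a_n x^n.
y''(x) has coefficient (n+2)(n+1) a_{n+2} at x^n;
2 x y'(x) has coefficient 2 n a_n at x^n (shift);
4 y(x) has coefficient 4 a_n at x^n.
Matching x^n: (n+2)(n+1) a_{n+2} + (2n + 4) a_n = 0.
Thus a_{n+2} = (-2n - 4) / ((n+1)(n+2)) * a_n.

Check with a_0 = 1, a_1 = -2 (apply the recurrence for n = 0, 1, 2, 3): a_0 = 1, a_1 = -2, a_2 = -2, a_3 = 2, a_4 = 4/3, a_5 = -1.

a_(n+2) = (-2n - 4) / ((n+1)(n+2)) * a_n; check: a_0 = 1, a_1 = -2, a_2 = -2, a_3 = 2, a_4 = 4/3, a_5 = -1


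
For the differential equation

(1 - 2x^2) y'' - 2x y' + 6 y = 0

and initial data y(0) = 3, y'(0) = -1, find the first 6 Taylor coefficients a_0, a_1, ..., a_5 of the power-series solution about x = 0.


Ansatz: y(x) = sum_{n>=0} a_n x^n, so y'(x) = sum_{n>=1} n a_n x^(n-1) and y''(x) = sum_{n>=2} n(n-1) a_n x^(n-2).
Substitute into P(x) y'' + Q(x) y' + R(x) y = 0 with P(x) = 1 - 2x^2, Q(x) = -2x, R(x) = 6, and match powers of x.
Initial conditions: a_0 = 3, a_1 = -1.
Setting the coefficient of each power of x to zero and solving order by order (substituting the coefficients already found):
  x^0: 2 a_2 + 6 a_0 = 0  ->  2 a_2 = -6 a_0 = -18  ->  a_2 = -9
  x^1: 6 a_3 + 4 a_1 = 0  ->  6 a_3 = -4 a_1 = 4  ->  a_3 = 2/3
  x^2: 12 a_4 - 2 a_2 = 0  ->  12 a_4 = 2 a_2 = -18  ->  a_4 = -3/2
  x^3: 20 a_5 - 12 a_3 = 0  ->  20 a_5 = 12 a_3 = 8  ->  a_5 = 2/5
Truncated series: y(x) = 3 - x - 9 x^2 + (2/3) x^3 - (3/2) x^4 + (2/5) x^5 + O(x^6).

a_0 = 3; a_1 = -1; a_2 = -9; a_3 = 2/3; a_4 = -3/2; a_5 = 2/5


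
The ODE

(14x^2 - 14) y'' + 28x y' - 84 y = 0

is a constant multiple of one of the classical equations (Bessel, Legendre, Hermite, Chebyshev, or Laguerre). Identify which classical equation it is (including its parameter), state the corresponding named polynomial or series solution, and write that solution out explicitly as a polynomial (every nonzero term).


All three coefficients share the factor -14; dividing through by -14 gives  (1 - x^2) y'' - 2x y' + 6 y = 0.
This matches the Legendre equation (1 - x^2) y'' - 2x y' + n(n+1) y = 0 (note the -2x y' term) with n(n+1) = 6, so n = 2; the polynomial solution is P_2(x).
With y = sum_k a_k x^k, matching x^k gives (k+2)(k+1) a_{k+2} = [k(k+1) - n(n+1)] a_k = (k - 2)(k + 3) a_k. The right side vanishes at k = 2, so the series with the parity of 2 terminates at degree 2.
Standard normalization (P_n(1) = 1): leading coefficient (2n)!/(2^n (n!)^2) = 24/(4*4) = 3/2, so a_2 = 3/2. Work downward with a_k = (k+1)(k+2) a_{k+2} / ((k - 2)(k + 3)):
  a_0 = (1)(2)(3/2) / ((0 - 2)(0 + 3)) = 3/(-6) = -1/2
Hence P_2(x) = 3 x^2/2 - 1/2.

P_2(x); series = 3 x^2/2 - 1/2


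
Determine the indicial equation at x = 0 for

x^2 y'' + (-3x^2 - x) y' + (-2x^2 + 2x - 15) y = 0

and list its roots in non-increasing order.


Divide by x^2 to reach normal form y'' + P_1(x) y' + P_2(x) y = 0 with P_1(x) = -3 - 1/x and P_2(x) = -2 + 2/x - 15/x^2.
x = 0 is a singular point because the y'-coefficient -3 - 1/x has a pole at x = 0 and the y-coefficient -2 + 2/x - 15/x^2 has a pole at x = 0.
It is a regular singular point because x P_1(x) = p(x) = -3x - 1 and x^2 P_2(x) = q(x) = -2x^2 + 2x - 15 are polynomials, hence analytic at x = 0.
p(0) = -1,  q(0) = -15.
Indicial equation: r(r-1) + p(0) r + q(0) = 0, i.e. r^2 + (p(0) - 1) r + q(0) = 0, i.e. r^2 - 2 r - 15 = 0.
Discriminant: (-2)^2 - 4(-15) = 64, so r = (2 ± 8)/2.
Solving: r_1 = 5, r_2 = -3.

indicial: r^2 - 2 r - 15 = 0; roots r_1 = 5, r_2 = -3


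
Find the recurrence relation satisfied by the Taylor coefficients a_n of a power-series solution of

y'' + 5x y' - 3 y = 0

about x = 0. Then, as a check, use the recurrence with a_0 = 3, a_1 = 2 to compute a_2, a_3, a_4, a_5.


Substitute y = sum_n a_n x^n.
y''(x) has coefficient (n+2)(n+1) a_{n+2} at x^n;
5 x y'(x) has coefficient 5 n a_n at x^n (shift);
-3 y(x) has coefficient -3 a_n at x^n.
Matching x^n: (n+2)(n+1) a_{n+2} + (5n - 3) a_n = 0.
Thus a_{n+2} = (-5n + 3) / ((n+1)(n+2)) * a_n.

Check with a_0 = 3, a_1 = 2 (apply the recurrence for n = 0, 1, 2, 3): a_0 = 3, a_1 = 2, a_2 = 9/2, a_3 = -2/3, a_4 = -21/8, a_5 = 2/5.

a_(n+2) = (-5n + 3) / ((n+1)(n+2)) * a_n; check: a_0 = 3, a_1 = 2, a_2 = 9/2, a_3 = -2/3, a_4 = -21/8, a_5 = 2/5


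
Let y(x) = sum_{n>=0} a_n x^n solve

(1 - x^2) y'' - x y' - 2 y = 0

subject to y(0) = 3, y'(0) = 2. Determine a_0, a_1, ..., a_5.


Ansatz: y(x) = sum_{n>=0} a_n x^n, so y'(x) = sum_{n>=1} n a_n x^(n-1) and y''(x) = sum_{n>=2} n(n-1) a_n x^(n-2).
Substitute into P(x) y'' + Q(x) y' + R(x) y = 0 with P(x) = 1 - x^2, Q(x) = -x, R(x) = -2, and match powers of x.
Initial conditions: a_0 = 3, a_1 = 2.
Setting the coefficient of each power of x to zero and solving order by order (substituting the coefficients already found):
  x^0: 2 a_2 - 2 a_0 = 0  ->  2 a_2 = 2 a_0 = 6  ->  a_2 = 3
  x^1: 6 a_3 - 3 a_1 = 0  ->  6 a_3 = 3 a_1 = 6  ->  a_3 = 1
  x^2: 12 a_4 - 6 a_2 = 0  ->  12 a_4 = 6 a_2 = 18  ->  a_4 = 3/2
  x^3: 20 a_5 - 11 a_3 = 0  ->  20 a_5 = 11 a_3 = 11  ->  a_5 = 11/20
Truncated series: y(x) = 3 + 2 x + 3 x^2 + x^3 + (3/2) x^4 + (11/20) x^5 + O(x^6).

a_0 = 3; a_1 = 2; a_2 = 3; a_3 = 1; a_4 = 3/2; a_5 = 11/20


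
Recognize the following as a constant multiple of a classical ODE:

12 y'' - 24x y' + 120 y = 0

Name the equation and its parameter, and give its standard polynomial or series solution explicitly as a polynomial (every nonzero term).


All three coefficients share the factor 12; dividing through by 12 gives  y'' - 2x y' + 10 y = 0.
This matches the Hermite equation y'' - 2x y' + 2n y = 0 with 2n = 10, so n = 5; the polynomial solution is H_5(x).
With y = sum_k a_k x^k, matching x^k gives (k+2)(k+1) a_{k+2} = 2(k - n) a_k = 2(k - 5) a_k. The right side vanishes at k = 5, so the series with the parity of 5 terminates at degree 5.
Standard normalization: leading coefficient of H_n is 2^n, so a_5 = 2^5 = 32. Work downward with a_k = (k+1)(k+2) a_{k+2} / (2(k - n)):
  a_3 = (4)(5)(32) / (2(3 - 5)) = 640/(-4) = -160
  a_1 = (2)(3)(-160) / (2(1 - 5)) = -960/(-8) = 120
Hence H_5(x) = 32 x^5 - 160 x^3 + 120 x.

H_5(x); series = 32 x^5 - 160 x^3 + 120 x


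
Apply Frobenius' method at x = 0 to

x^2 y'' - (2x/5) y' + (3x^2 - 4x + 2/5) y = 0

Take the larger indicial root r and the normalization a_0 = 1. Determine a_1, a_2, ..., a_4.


Write in Frobenius form y'' + (p(x)/x) y' + (q(x)/x^2) y = 0:
  p(x) = -2/5,  q(x) = 3x^2 - 4x + 2/5.
Indicial equation: r(r-1) + (-2/5) r + (2/5) = 0 -> roots r_1 = 1, r_2 = 2/5.
Take r = r_1 = 1. Let y(x) = x^r sum_{n>=0} a_n x^n with a_0 = 1.
Substitute y = x^r sum a_n x^n and match x^{r+n}. The recurrence is
  D(n) a_n - 4 a_{n-1} + 3 a_{n-2} = 0,  where D(n) = (r+n)(r+n-1) + (-2/5)(r+n) + (2/5).
  a_n = [4 a_{n-1} - 3 a_{n-2}] / D(n).
Since the indicial polynomial factors as (r - r_1)(r - r_2), D(n) = (r_1 + n - r_1)(r_1 + n - r_2) = n(n + 3/5).
Evaluating step by step (a_0 = 1):
  n = 1: D(1) = 1(1 + 3/5) = 8/5; numerator = 4(1) = 4; a_1 = (4)/(8/5) = 5/2
  n = 2: D(2) = 2(2 + 3/5) = 26/5; numerator = 4(5/2) - 3(1) = 7; a_2 = (7)/(26/5) = 35/26
  n = 3: D(3) = 3(3 + 3/5) = 54/5; numerator = 4(35/26) - 3(5/2) = -55/26; a_3 = (-55/26)/(54/5) = -275/1404
  n = 4: D(4) = 4(4 + 3/5) = 92/5; numerator = 4(-275/1404) - 3(35/26) = -3385/702; a_4 = (-3385/702)/(92/5) = -16925/64584

r = 1; a_0 = 1; a_1 = 5/2; a_2 = 35/26; a_3 = -275/1404; a_4 = -16925/64584


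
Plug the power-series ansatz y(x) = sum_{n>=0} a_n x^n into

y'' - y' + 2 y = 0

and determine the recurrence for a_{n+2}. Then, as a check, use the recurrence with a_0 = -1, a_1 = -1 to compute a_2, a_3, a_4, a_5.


Substitute y = sum_n a_n x^n.
y''(x) has coefficient (n+2)(n+1) a_{n+2} at x^n;
-y'(x) has coefficient -(n+1) a_{n+1} at x^n;
2 y(x) has coefficient 2 a_n at x^n.
Matching x^n: (n+2)(n+1) a_{n+2} - (n+1) a_{n+1} + 2 a_n = 0.
Thus a_{n+2} = [(n+1) a_{n+1} - 2 a_n] / ((n+1)(n+2)).

Check with a_0 = -1, a_1 = -1 (apply the recurrence for n = 0, 1, 2, 3): a_0 = -1, a_1 = -1, a_2 = 1/2, a_3 = 1/2, a_4 = 1/24, a_5 = -1/24.

a_(n+2) = [(n+1) a_(n+1) - 2 a_n] / ((n+1)(n+2)); check: a_0 = -1, a_1 = -1, a_2 = 1/2, a_3 = 1/2, a_4 = 1/24, a_5 = -1/24


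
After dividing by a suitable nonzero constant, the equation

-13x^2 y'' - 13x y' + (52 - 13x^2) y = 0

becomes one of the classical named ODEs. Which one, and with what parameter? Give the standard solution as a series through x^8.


All three coefficients share the factor -13; dividing through by -13 gives  x^2 y'' + x y' + (x^2 - 4) y = 0.
This matches the Bessel equation x^2 y'' + x y' + (x^2 - nu^2) y = 0 with nu^2 = 4, so nu = 2; the solution bounded at x = 0 is J_2(x).
Frobenius at x = 0: indicial roots ±nu; for r = nu the recurrence k(k + 2nu) c_k = -c_{k-2} gives the standard series J_nu(x) = sum_{k>=0} (-1)^k / (k! (k+nu)!) (x/2)^(2k+nu). Evaluate the first 4 terms:
  k = 0: (-1)^0 / (0! * 2! * 2^2) x^2 = 1/(1*2*4) x^2 = (1/8) x^2
  k = 1: (-1)^1 / (1! * 3! * 2^4) x^4 = -1/(1*6*16) x^4 = (-1/96) x^4
  k = 2: (-1)^2 / (2! * 4! * 2^6) x^6 = 1/(2*24*64) x^6 = (1/3072) x^6
  k = 3: (-1)^3 / (3! * 5! * 2^8) x^8 = -1/(6*120*256) x^8 = (-1/184320) x^8
Hence J_2(x) = -x^8/184320 + x^6/3072 - x^4/96 + x^2/8 + ....

J_2(x); series = -x^8/184320 + x^6/3072 - x^4/96 + x^2/8


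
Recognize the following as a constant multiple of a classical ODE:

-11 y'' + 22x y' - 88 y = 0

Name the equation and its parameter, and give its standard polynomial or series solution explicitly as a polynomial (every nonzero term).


All three coefficients share the factor -11; dividing through by -11 gives  y'' - 2x y' + 8 y = 0.
This matches the Hermite equation y'' - 2x y' + 2n y = 0 with 2n = 8, so n = 4; the polynomial solution is H_4(x).
With y = sum_k a_k x^k, matching x^k gives (k+2)(k+1) a_{k+2} = 2(k - n) a_k = 2(k - 4) a_k. The right side vanishes at k = 4, so the series with the parity of 4 terminates at degree 4.
Standard normalization: leading coefficient of H_n is 2^n, so a_4 = 2^4 = 16. Work downward with a_k = (k+1)(k+2) a_{k+2} / (2(k - n)):
  a_2 = (3)(4)(16) / (2(2 - 4)) = 192/(-4) = -48
  a_0 = (1)(2)(-48) / (2(0 - 4)) = -96/(-8) = 12
Hence H_4(x) = 16 x^4 - 48 x^2 + 12.

H_4(x); series = 16 x^4 - 48 x^2 + 12


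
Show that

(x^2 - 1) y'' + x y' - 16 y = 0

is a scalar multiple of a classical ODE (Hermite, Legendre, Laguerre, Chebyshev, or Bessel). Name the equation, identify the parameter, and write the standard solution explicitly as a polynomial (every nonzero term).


All three coefficients share the factor -1; dividing through by -1 gives  (1 - x^2) y'' - x y' + 16 y = 0.
This matches the Chebyshev equation (1 - x^2) y'' - x y' + n^2 y = 0 (note the -x y' term, not -2x y') with n^2 = 16, so n = 4; the polynomial solution is T_4(x).
With y = sum_k a_k x^k, matching x^k gives (k+2)(k+1) a_{k+2} = (k^2 - n^2) a_k = (k - 4)(k + 4) a_k. The right side vanishes at k = 4, so the series with the parity of 4 terminates at degree 4.
Standard normalization: leading coefficient of T_n is 2^(n-1), so a_4 = 2^3 = 8. Work downward with a_k = (k+1)(k+2) a_{k+2} / ((k - 4)(k + 4)):
  a_2 = (3)(4)(8) / ((2 - 4)(2 + 4)) = 96/(-12) = -8
  a_0 = (1)(2)(-8) / ((0 - 4)(0 + 4)) = -16/(-16) = 1
Hence T_4(x) = 8 x^4 - 8 x^2 + 1.

T_4(x); series = 8 x^4 - 8 x^2 + 1


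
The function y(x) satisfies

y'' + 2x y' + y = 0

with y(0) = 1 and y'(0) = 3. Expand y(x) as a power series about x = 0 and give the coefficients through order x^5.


Ansatz: y(x) = sum_{n>=0} a_n x^n, so y'(x) = sum_{n>=1} n a_n x^(n-1) and y''(x) = sum_{n>=2} n(n-1) a_n x^(n-2).
Substitute into P(x) y'' + Q(x) y' + R(x) y = 0 with P(x) = 1, Q(x) = 2x, R(x) = 1, and match powers of x.
Initial conditions: a_0 = 1, a_1 = 3.
Setting the coefficient of each power of x to zero and solving order by order (substituting the coefficients already found):
  x^0: 2 a_2 + a_0 = 0  ->  2 a_2 = -a_0 = -1  ->  a_2 = -1/2
  x^1: 6 a_3 + 3 a_1 = 0  ->  6 a_3 = -3 a_1 = -9  ->  a_3 = -3/2
  x^2: 12 a_4 + 5 a_2 = 0  ->  12 a_4 = -5 a_2 = 5/2  ->  a_4 = 5/24
  x^3: 20 a_5 + 7 a_3 = 0  ->  20 a_5 = -7 a_3 = 21/2  ->  a_5 = 21/40
Truncated series: y(x) = 1 + 3 x - (1/2) x^2 - (3/2) x^3 + (5/24) x^4 + (21/40) x^5 + O(x^6).

a_0 = 1; a_1 = 3; a_2 = -1/2; a_3 = -3/2; a_4 = 5/24; a_5 = 21/40


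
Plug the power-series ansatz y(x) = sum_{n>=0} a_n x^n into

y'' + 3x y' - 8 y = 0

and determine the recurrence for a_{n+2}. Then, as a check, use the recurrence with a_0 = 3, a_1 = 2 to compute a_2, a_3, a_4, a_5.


Substitute y = sum_n a_n x^n.
y''(x) has coefficient (n+2)(n+1) a_{n+2} at x^n;
3 x y'(x) has coefficient 3 n a_n at x^n (shift);
-8 y(x) has coefficient -8 a_n at x^n.
Matching x^n: (n+2)(n+1) a_{n+2} + (3n - 8) a_n = 0.
Thus a_{n+2} = (-3n + 8) / ((n+1)(n+2)) * a_n.

Check with a_0 = 3, a_1 = 2 (apply the recurrence for n = 0, 1, 2, 3): a_0 = 3, a_1 = 2, a_2 = 12, a_3 = 5/3, a_4 = 2, a_5 = -1/12.

a_(n+2) = (-3n + 8) / ((n+1)(n+2)) * a_n; check: a_0 = 3, a_1 = 2, a_2 = 12, a_3 = 5/3, a_4 = 2, a_5 = -1/12


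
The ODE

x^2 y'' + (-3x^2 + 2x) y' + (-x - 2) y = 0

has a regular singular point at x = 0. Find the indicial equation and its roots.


Divide by x^2 to reach normal form y'' + P_1(x) y' + P_2(x) y = 0 with P_1(x) = -3 + 2/x and P_2(x) = -1/x - 2/x^2.
x = 0 is a singular point because the y'-coefficient -3 + 2/x has a pole at x = 0 and the y-coefficient -1/x - 2/x^2 has a pole at x = 0.
It is a regular singular point because x P_1(x) = p(x) = 2 - 3x and x^2 P_2(x) = q(x) = -x - 2 are polynomials, hence analytic at x = 0.
p(0) = 2,  q(0) = -2.
Indicial equation: r(r-1) + p(0) r + q(0) = 0, i.e. r^2 + (p(0) - 1) r + q(0) = 0, i.e. r^2 + 1 r - 2 = 0.
Discriminant: (1)^2 - 4(-2) = 9, so r = (-1 ± 3)/2.
Solving: r_1 = 1, r_2 = -2.

indicial: r^2 + 1 r - 2 = 0; roots r_1 = 1, r_2 = -2


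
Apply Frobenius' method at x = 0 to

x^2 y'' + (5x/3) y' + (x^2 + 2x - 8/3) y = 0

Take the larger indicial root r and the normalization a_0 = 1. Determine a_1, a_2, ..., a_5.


Write in Frobenius form y'' + (p(x)/x) y' + (q(x)/x^2) y = 0:
  p(x) = 5/3,  q(x) = x^2 + 2x - 8/3.
Indicial equation: r(r-1) + (5/3) r + (-8/3) = 0 -> roots r_1 = 4/3, r_2 = -2.
Take r = r_1 = 4/3. Let y(x) = x^r sum_{n>=0} a_n x^n with a_0 = 1.
Substitute y = x^r sum a_n x^n and match x^{r+n}. The recurrence is
  D(n) a_n + 2 a_{n-1} + 1 a_{n-2} = 0,  where D(n) = (r+n)(r+n-1) + (5/3)(r+n) + (-8/3).
  a_n = [-2 a_{n-1} - 1 a_{n-2}] / D(n).
Since the indicial polynomial factors as (r - r_1)(r - r_2), D(n) = (r_1 + n - r_1)(r_1 + n - r_2) = n(n + 10/3).
Evaluating step by step (a_0 = 1):
  n = 1: D(1) = 1(1 + 10/3) = 13/3; numerator = -2(1) = -2; a_1 = (-2)/(13/3) = -6/13
  n = 2: D(2) = 2(2 + 10/3) = 32/3; numerator = -2(-6/13) - 1(1) = -1/13; a_2 = (-1/13)/(32/3) = -3/416
  n = 3: D(3) = 3(3 + 10/3) = 19; numerator = -2(-3/416) - 1(-6/13) = 99/208; a_3 = (99/208)/(19) = 99/3952
  n = 4: D(4) = 4(4 + 10/3) = 88/3; numerator = -2(99/3952) - 1(-3/416) = -339/7904; a_4 = (-339/7904)/(88/3) = -1017/695552
  n = 5: D(5) = 5(5 + 10/3) = 125/3; numerator = -2(-1017/695552) - 1(99/3952) = -405/18304; a_5 = (-405/18304)/(125/3) = -243/457600

r = 4/3; a_0 = 1; a_1 = -6/13; a_2 = -3/416; a_3 = 99/3952; a_4 = -1017/695552; a_5 = -243/457600


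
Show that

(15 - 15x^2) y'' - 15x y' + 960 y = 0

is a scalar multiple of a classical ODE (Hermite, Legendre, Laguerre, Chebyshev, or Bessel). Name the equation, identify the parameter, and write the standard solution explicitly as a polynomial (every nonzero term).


All three coefficients share the factor 15; dividing through by 15 gives  (1 - x^2) y'' - x y' + 64 y = 0.
This matches the Chebyshev equation (1 - x^2) y'' - x y' + n^2 y = 0 (note the -x y' term, not -2x y') with n^2 = 64, so n = 8; the polynomial solution is T_8(x).
With y = sum_k a_k x^k, matching x^k gives (k+2)(k+1) a_{k+2} = (k^2 - n^2) a_k = (k - 8)(k + 8) a_k. The right side vanishes at k = 8, so the series with the parity of 8 terminates at degree 8.
Standard normalization: leading coefficient of T_n is 2^(n-1), so a_8 = 2^7 = 128. Work downward with a_k = (k+1)(k+2) a_{k+2} / ((k - 8)(k + 8)):
  a_6 = (7)(8)(128) / ((6 - 8)(6 + 8)) = 7168/(-28) = -256
  a_4 = (5)(6)(-256) / ((4 - 8)(4 + 8)) = -7680/(-48) = 160
  a_2 = (3)(4)(160) / ((2 - 8)(2 + 8)) = 1920/(-60) = -32
  a_0 = (1)(2)(-32) / ((0 - 8)(0 + 8)) = -64/(-64) = 1
Hence T_8(x) = 128 x^8 - 256 x^6 + 160 x^4 - 32 x^2 + 1.

T_8(x); series = 128 x^8 - 256 x^6 + 160 x^4 - 32 x^2 + 1


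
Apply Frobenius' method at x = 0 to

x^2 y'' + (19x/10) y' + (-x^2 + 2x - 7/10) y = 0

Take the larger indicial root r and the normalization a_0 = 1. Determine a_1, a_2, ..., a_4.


Write in Frobenius form y'' + (p(x)/x) y' + (q(x)/x^2) y = 0:
  p(x) = 19/10,  q(x) = -x^2 + 2x - 7/10.
Indicial equation: r(r-1) + (19/10) r + (-7/10) = 0 -> roots r_1 = 1/2, r_2 = -7/5.
Take r = r_1 = 1/2. Let y(x) = x^r sum_{n>=0} a_n x^n with a_0 = 1.
Substitute y = x^r sum a_n x^n and match x^{r+n}. The recurrence is
  D(n) a_n + 2 a_{n-1} - 1 a_{n-2} = 0,  where D(n) = (r+n)(r+n-1) + (19/10)(r+n) + (-7/10).
  a_n = [-2 a_{n-1} + 1 a_{n-2}] / D(n).
Since the indicial polynomial factors as (r - r_1)(r - r_2), D(n) = (r_1 + n - r_1)(r_1 + n - r_2) = n(n + 19/10).
Evaluating step by step (a_0 = 1):
  n = 1: D(1) = 1(1 + 19/10) = 29/10; numerator = -2(1) = -2; a_1 = (-2)/(29/10) = -20/29
  n = 2: D(2) = 2(2 + 19/10) = 39/5; numerator = -2(-20/29) + 1(1) = 69/29; a_2 = (69/29)/(39/5) = 115/377
  n = 3: D(3) = 3(3 + 19/10) = 147/10; numerator = -2(115/377) + 1(-20/29) = -490/377; a_3 = (-490/377)/(147/10) = -100/1131
  n = 4: D(4) = 4(4 + 19/10) = 118/5; numerator = -2(-100/1131) + 1(115/377) = 545/1131; a_4 = (545/1131)/(118/5) = 2725/133458

r = 1/2; a_0 = 1; a_1 = -20/29; a_2 = 115/377; a_3 = -100/1131; a_4 = 2725/133458


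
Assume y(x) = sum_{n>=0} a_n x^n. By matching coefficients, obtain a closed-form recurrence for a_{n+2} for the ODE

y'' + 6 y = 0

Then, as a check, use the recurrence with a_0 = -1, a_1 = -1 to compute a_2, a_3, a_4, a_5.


Substitute y = sum_n a_n x^n into y'' + (const) y = 0.
y''(x) = sum_{n>=0} (n+2)(n+1) a_{n+2} x^n.
The ODE becomes sum_n [(n+2)(n+1) a_{n+2} + 6 a_n] x^n = 0.
Setting each coefficient to zero gives the recurrence:
  (n+2)(n+1) a_{n+2} + 6 a_n = 0,
  a_{n+2} = -6 / ((n+1)(n+2)) a_n.

Check with a_0 = -1, a_1 = -1 (apply the recurrence for n = 0, 1, 2, 3): a_0 = -1, a_1 = -1, a_2 = 3, a_3 = 1, a_4 = -3/2, a_5 = -3/10.

a_{n+2} = -6/((n+1)(n+2)) * a_n; check: a_0 = -1, a_1 = -1, a_2 = 3, a_3 = 1, a_4 = -3/2, a_5 = -3/10


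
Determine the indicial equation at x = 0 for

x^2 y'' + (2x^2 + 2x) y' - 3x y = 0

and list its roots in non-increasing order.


Divide by x^2 to reach normal form y'' + P_1(x) y' + P_2(x) y = 0 with P_1(x) = 2 + 2/x and P_2(x) = -3/x.
x = 0 is a singular point because the y'-coefficient 2 + 2/x has a pole at x = 0 and the y-coefficient -3/x has a pole at x = 0.
It is a regular singular point because x P_1(x) = p(x) = 2x + 2 and x^2 P_2(x) = q(x) = -3x are polynomials, hence analytic at x = 0.
p(0) = 2,  q(0) = 0.
Indicial equation: r(r-1) + p(0) r + q(0) = 0, i.e. r^2 + (p(0) - 1) r + q(0) = 0, i.e. r^2 + 1 r = 0.
Discriminant: (1)^2 - 4(0) = 1, so r = (-1 ± 1)/2.
Solving: r_1 = 0, r_2 = -1.

indicial: r^2 + 1 r = 0; roots r_1 = 0, r_2 = -1


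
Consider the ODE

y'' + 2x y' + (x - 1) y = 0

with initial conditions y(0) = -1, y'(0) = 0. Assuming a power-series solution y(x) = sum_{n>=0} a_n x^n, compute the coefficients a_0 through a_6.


Ansatz: y(x) = sum_{n>=0} a_n x^n, so y'(x) = sum_{n>=1} n a_n x^(n-1) and y''(x) = sum_{n>=2} n(n-1) a_n x^(n-2).
Substitute into P(x) y'' + Q(x) y' + R(x) y = 0 with P(x) = 1, Q(x) = 2x, R(x) = x - 1, and match powers of x.
Initial conditions: a_0 = -1, a_1 = 0.
Setting the coefficient of each power of x to zero and solving order by order (substituting the coefficients already found):
  x^0: 2 a_2 - a_0 = 0  ->  2 a_2 = a_0 = -1  ->  a_2 = -1/2
  x^1: 6 a_3 + a_1 + a_0 = 0  ->  6 a_3 = -a_1 - a_0 = 1  ->  a_3 = 1/6
  x^2: 12 a_4 + 3 a_2 + a_1 = 0  ->  12 a_4 = -3 a_2 - a_1 = 3/2  ->  a_4 = 1/8
  x^3: 20 a_5 + 5 a_3 + a_2 = 0  ->  20 a_5 = -5 a_3 - a_2 = -1/3  ->  a_5 = -1/60
  x^4: 30 a_6 + 7 a_4 + a_3 = 0  ->  30 a_6 = -7 a_4 - a_3 = -25/24  ->  a_6 = -5/144
Truncated series: y(x) = -1 - (1/2) x^2 + (1/6) x^3 + (1/8) x^4 - (1/60) x^5 - (5/144) x^6 + O(x^7).

a_0 = -1; a_1 = 0; a_2 = -1/2; a_3 = 1/6; a_4 = 1/8; a_5 = -1/60; a_6 = -5/144


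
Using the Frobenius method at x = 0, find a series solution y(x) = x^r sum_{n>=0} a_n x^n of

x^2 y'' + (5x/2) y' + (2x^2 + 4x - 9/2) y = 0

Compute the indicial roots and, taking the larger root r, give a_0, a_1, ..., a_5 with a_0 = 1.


Write in Frobenius form y'' + (p(x)/x) y' + (q(x)/x^2) y = 0:
  p(x) = 5/2,  q(x) = 2x^2 + 4x - 9/2.
Indicial equation: r(r-1) + (5/2) r + (-9/2) = 0 -> roots r_1 = 3/2, r_2 = -3.
Take r = r_1 = 3/2. Let y(x) = x^r sum_{n>=0} a_n x^n with a_0 = 1.
Substitute y = x^r sum a_n x^n and match x^{r+n}. The recurrence is
  D(n) a_n + 4 a_{n-1} + 2 a_{n-2} = 0,  where D(n) = (r+n)(r+n-1) + (5/2)(r+n) + (-9/2).
  a_n = [-4 a_{n-1} - 2 a_{n-2}] / D(n).
Since the indicial polynomial factors as (r - r_1)(r - r_2), D(n) = (r_1 + n - r_1)(r_1 + n - r_2) = n(n + 9/2).
Evaluating step by step (a_0 = 1):
  n = 1: D(1) = 1(1 + 9/2) = 11/2; numerator = -4(1) = -4; a_1 = (-4)/(11/2) = -8/11
  n = 2: D(2) = 2(2 + 9/2) = 13; numerator = -4(-8/11) - 2(1) = 10/11; a_2 = (10/11)/(13) = 10/143
  n = 3: D(3) = 3(3 + 9/2) = 45/2; numerator = -4(10/143) - 2(-8/11) = 168/143; a_3 = (168/143)/(45/2) = 112/2145
  n = 4: D(4) = 4(4 + 9/2) = 34; numerator = -4(112/2145) - 2(10/143) = -68/195; a_4 = (-68/195)/(34) = -2/195
  n = 5: D(5) = 5(5 + 9/2) = 95/2; numerator = -4(-2/195) - 2(112/2145) = -136/2145; a_5 = (-136/2145)/(95/2) = -272/203775

r = 3/2; a_0 = 1; a_1 = -8/11; a_2 = 10/143; a_3 = 112/2145; a_4 = -2/195; a_5 = -272/203775


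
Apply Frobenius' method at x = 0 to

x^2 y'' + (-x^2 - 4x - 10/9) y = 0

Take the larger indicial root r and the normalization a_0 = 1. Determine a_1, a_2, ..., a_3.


Write in Frobenius form y'' + (p(x)/x) y' + (q(x)/x^2) y = 0:
  p(x) = 0,  q(x) = -x^2 - 4x - 10/9.
Indicial equation: r(r-1) + (0) r + (-10/9) = 0 -> roots r_1 = 5/3, r_2 = -2/3.
Take r = r_1 = 5/3. Let y(x) = x^r sum_{n>=0} a_n x^n with a_0 = 1.
Substitute y = x^r sum a_n x^n and match x^{r+n}. The recurrence is
  D(n) a_n - 4 a_{n-1} - 1 a_{n-2} = 0,  where D(n) = (r+n)(r+n-1) + (0)(r+n) + (-10/9).
  a_n = [4 a_{n-1} + 1 a_{n-2}] / D(n).
Since the indicial polynomial factors as (r - r_1)(r - r_2), D(n) = (r_1 + n - r_1)(r_1 + n - r_2) = n(n + 7/3).
Evaluating step by step (a_0 = 1):
  n = 1: D(1) = 1(1 + 7/3) = 10/3; numerator = 4(1) = 4; a_1 = (4)/(10/3) = 6/5
  n = 2: D(2) = 2(2 + 7/3) = 26/3; numerator = 4(6/5) + 1(1) = 29/5; a_2 = (29/5)/(26/3) = 87/130
  n = 3: D(3) = 3(3 + 7/3) = 16; numerator = 4(87/130) + 1(6/5) = 252/65; a_3 = (252/65)/(16) = 63/260

r = 5/3; a_0 = 1; a_1 = 6/5; a_2 = 87/130; a_3 = 63/260


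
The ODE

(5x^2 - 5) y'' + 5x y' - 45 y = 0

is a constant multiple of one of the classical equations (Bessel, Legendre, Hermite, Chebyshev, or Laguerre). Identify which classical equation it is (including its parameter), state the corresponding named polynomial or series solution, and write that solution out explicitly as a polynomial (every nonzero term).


All three coefficients share the factor -5; dividing through by -5 gives  (1 - x^2) y'' - x y' + 9 y = 0.
This matches the Chebyshev equation (1 - x^2) y'' - x y' + n^2 y = 0 (note the -x y' term, not -2x y') with n^2 = 9, so n = 3; the polynomial solution is T_3(x).
With y = sum_k a_k x^k, matching x^k gives (k+2)(k+1) a_{k+2} = (k^2 - n^2) a_k = (k - 3)(k + 3) a_k. The right side vanishes at k = 3, so the series with the parity of 3 terminates at degree 3.
Standard normalization: leading coefficient of T_n is 2^(n-1), so a_3 = 2^2 = 4. Work downward with a_k = (k+1)(k+2) a_{k+2} / ((k - 3)(k + 3)):
  a_1 = (2)(3)(4) / ((1 - 3)(1 + 3)) = 24/(-8) = -3
Hence T_3(x) = 4 x^3 - 3 x.

T_3(x); series = 4 x^3 - 3 x


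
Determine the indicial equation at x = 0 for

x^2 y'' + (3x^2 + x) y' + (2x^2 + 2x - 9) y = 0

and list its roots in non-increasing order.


Divide by x^2 to reach normal form y'' + P_1(x) y' + P_2(x) y = 0 with P_1(x) = 3 + 1/x and P_2(x) = 2 + 2/x - 9/x^2.
x = 0 is a singular point because the y'-coefficient 3 + 1/x has a pole at x = 0 and the y-coefficient 2 + 2/x - 9/x^2 has a pole at x = 0.
It is a regular singular point because x P_1(x) = p(x) = 3x + 1 and x^2 P_2(x) = q(x) = 2x^2 + 2x - 9 are polynomials, hence analytic at x = 0.
p(0) = 1,  q(0) = -9.
Indicial equation: r(r-1) + p(0) r + q(0) = 0, i.e. r^2 + (p(0) - 1) r + q(0) = 0, i.e. r^2 - 9 = 0.
Discriminant: (0)^2 - 4(-9) = 36, so r = (0 ± 6)/2.
Solving: r_1 = 3, r_2 = -3.

indicial: r^2 - 9 = 0; roots r_1 = 3, r_2 = -3


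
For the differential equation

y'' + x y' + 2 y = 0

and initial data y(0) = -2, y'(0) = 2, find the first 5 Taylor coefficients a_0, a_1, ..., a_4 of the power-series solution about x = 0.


Ansatz: y(x) = sum_{n>=0} a_n x^n, so y'(x) = sum_{n>=1} n a_n x^(n-1) and y''(x) = sum_{n>=2} n(n-1) a_n x^(n-2).
Substitute into P(x) y'' + Q(x) y' + R(x) y = 0 with P(x) = 1, Q(x) = x, R(x) = 2, and match powers of x.
Initial conditions: a_0 = -2, a_1 = 2.
Setting the coefficient of each power of x to zero and solving order by order (substituting the coefficients already found):
  x^0: 2 a_2 + 2 a_0 = 0  ->  2 a_2 = -2 a_0 = 4  ->  a_2 = 2
  x^1: 6 a_3 + 3 a_1 = 0  ->  6 a_3 = -3 a_1 = -6  ->  a_3 = -1
  x^2: 12 a_4 + 4 a_2 = 0  ->  12 a_4 = -4 a_2 = -8  ->  a_4 = -2/3
Truncated series: y(x) = -2 + 2 x + 2 x^2 - x^3 - (2/3) x^4 + O(x^5).

a_0 = -2; a_1 = 2; a_2 = 2; a_3 = -1; a_4 = -2/3


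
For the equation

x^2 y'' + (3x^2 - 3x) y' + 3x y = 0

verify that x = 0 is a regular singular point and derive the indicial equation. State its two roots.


Divide by x^2 to reach normal form y'' + P_1(x) y' + P_2(x) y = 0 with P_1(x) = 3 - 3/x and P_2(x) = 3/x.
x = 0 is a singular point because the y'-coefficient 3 - 3/x has a pole at x = 0 and the y-coefficient 3/x has a pole at x = 0.
It is a regular singular point because x P_1(x) = p(x) = 3x - 3 and x^2 P_2(x) = q(x) = 3x are polynomials, hence analytic at x = 0.
p(0) = -3,  q(0) = 0.
Indicial equation: r(r-1) + p(0) r + q(0) = 0, i.e. r^2 + (p(0) - 1) r + q(0) = 0, i.e. r^2 - 4 r = 0.
Discriminant: (-4)^2 - 4(0) = 16, so r = (4 ± 4)/2.
Solving: r_1 = 4, r_2 = 0.

indicial: r^2 - 4 r = 0; roots r_1 = 4, r_2 = 0
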